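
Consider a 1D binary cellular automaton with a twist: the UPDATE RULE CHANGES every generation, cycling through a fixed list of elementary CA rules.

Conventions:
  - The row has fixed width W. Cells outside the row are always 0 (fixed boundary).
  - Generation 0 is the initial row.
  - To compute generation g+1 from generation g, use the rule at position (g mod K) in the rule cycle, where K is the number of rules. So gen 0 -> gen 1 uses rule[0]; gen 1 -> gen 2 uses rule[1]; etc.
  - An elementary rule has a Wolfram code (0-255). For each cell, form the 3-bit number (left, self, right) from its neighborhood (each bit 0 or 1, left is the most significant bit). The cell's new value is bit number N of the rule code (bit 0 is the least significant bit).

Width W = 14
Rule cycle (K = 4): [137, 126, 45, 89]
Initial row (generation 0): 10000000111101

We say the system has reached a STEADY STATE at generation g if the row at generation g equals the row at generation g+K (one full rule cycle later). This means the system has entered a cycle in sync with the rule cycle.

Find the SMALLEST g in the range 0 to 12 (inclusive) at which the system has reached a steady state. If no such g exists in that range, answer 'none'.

Answer: none

Derivation:
Gen 0: 10000000111101
Gen 1 (rule 137): 00111110111000
Gen 2 (rule 126): 01100011101100
Gen 3 (rule 45): 01001010011001
Gen 4 (rule 89): 00100001011100
Gen 5 (rule 137): 10001100011001
Gen 6 (rule 126): 11011110111111
Gen 7 (rule 45): 10110001100000
Gen 8 (rule 89): 00111101111111
Gen 9 (rule 137): 10111001111110
Gen 10 (rule 126): 11101111000011
Gen 11 (rule 45): 10011000011010
Gen 12 (rule 89): 01011111011001
Gen 13 (rule 137): 00011110010000
Gen 14 (rule 126): 00110011111000
Gen 15 (rule 45): 10100010000011
Gen 16 (rule 89): 00011001111011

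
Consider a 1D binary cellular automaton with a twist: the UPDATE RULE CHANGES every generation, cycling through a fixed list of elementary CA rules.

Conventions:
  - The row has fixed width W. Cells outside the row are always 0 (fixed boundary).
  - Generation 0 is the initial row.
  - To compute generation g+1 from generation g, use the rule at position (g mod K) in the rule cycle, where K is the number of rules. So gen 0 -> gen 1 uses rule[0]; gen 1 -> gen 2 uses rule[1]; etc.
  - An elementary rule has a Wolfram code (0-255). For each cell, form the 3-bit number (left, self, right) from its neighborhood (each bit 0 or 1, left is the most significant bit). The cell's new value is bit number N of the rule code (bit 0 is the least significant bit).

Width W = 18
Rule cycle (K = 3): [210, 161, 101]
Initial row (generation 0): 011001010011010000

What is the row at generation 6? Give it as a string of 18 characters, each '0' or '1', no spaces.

Gen 0: 011001010011010000
Gen 1 (rule 210): 101110001101001000
Gen 2 (rule 161): 010100100010000011
Gen 3 (rule 101): 011100101010111001
Gen 4 (rule 210): 101111000000011110
Gen 5 (rule 161): 010110011111001100
Gen 6 (rule 101): 011010000001000101

Answer: 011010000001000101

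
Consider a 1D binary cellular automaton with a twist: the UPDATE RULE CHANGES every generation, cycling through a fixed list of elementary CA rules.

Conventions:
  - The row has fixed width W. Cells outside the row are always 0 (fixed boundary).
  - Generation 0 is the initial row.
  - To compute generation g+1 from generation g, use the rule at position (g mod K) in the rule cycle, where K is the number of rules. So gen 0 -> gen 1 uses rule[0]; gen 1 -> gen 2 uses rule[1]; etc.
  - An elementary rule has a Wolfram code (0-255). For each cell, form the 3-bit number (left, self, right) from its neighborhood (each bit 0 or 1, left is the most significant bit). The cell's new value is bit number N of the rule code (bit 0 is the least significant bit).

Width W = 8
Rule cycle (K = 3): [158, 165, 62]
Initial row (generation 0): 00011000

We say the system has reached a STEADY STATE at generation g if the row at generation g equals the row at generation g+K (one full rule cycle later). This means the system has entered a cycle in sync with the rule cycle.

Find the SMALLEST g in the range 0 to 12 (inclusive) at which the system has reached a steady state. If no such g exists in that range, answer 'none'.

Answer: none

Derivation:
Gen 0: 00011000
Gen 1 (rule 158): 00110100
Gen 2 (rule 165): 10001101
Gen 3 (rule 62): 11011011
Gen 4 (rule 158): 10010010
Gen 5 (rule 165): 10010010
Gen 6 (rule 62): 11111111
Gen 7 (rule 158): 11111110
Gen 8 (rule 165): 01111100
Gen 9 (rule 62): 11000010
Gen 10 (rule 158): 10100111
Gen 11 (rule 165): 11100010
Gen 12 (rule 62): 10010111
Gen 13 (rule 158): 11110110
Gen 14 (rule 165): 01101000
Gen 15 (rule 62): 11011100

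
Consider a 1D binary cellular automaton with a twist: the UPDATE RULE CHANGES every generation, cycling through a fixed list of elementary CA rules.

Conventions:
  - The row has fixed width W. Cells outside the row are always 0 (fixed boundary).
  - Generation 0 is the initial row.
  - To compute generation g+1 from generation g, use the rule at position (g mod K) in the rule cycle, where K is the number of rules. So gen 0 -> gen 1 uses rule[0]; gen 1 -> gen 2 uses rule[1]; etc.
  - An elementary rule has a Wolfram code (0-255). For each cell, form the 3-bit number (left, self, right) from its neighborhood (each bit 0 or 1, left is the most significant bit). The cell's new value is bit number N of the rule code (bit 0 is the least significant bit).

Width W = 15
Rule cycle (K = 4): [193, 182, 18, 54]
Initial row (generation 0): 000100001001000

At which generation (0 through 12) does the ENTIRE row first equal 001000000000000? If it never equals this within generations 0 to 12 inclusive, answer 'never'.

Gen 0: 000100001001000
Gen 1 (rule 193): 110001100000011
Gen 2 (rule 182): 001010010000100
Gen 3 (rule 18): 010001101001010
Gen 4 (rule 54): 111010011111111
Gen 5 (rule 193): 011000001111111
Gen 6 (rule 182): 100100010111110
Gen 7 (rule 18): 011010100000001
Gen 8 (rule 54): 100111110000011
Gen 9 (rule 193): 000011110111001
Gen 10 (rule 182): 000101101010111
Gen 11 (rule 18): 001000000000000
Gen 12 (rule 54): 011100000000000

Answer: 11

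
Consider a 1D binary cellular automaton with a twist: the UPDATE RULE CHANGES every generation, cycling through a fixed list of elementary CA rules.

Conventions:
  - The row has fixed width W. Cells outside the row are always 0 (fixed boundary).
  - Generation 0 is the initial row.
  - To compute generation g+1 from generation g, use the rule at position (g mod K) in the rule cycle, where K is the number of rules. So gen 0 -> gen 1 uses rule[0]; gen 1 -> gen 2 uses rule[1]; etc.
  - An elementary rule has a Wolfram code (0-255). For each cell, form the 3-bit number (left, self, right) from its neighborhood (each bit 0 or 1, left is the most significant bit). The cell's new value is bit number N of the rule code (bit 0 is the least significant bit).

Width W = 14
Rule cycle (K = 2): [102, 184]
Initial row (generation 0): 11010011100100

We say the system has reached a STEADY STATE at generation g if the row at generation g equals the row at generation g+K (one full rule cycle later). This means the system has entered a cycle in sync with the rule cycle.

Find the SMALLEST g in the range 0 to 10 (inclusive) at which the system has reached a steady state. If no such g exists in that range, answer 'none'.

Gen 0: 11010011100100
Gen 1 (rule 102): 01110100101100
Gen 2 (rule 184): 01101010011010
Gen 3 (rule 102): 10111110101110
Gen 4 (rule 184): 01111101011101
Gen 5 (rule 102): 10000111100111
Gen 6 (rule 184): 01000111010110
Gen 7 (rule 102): 11001001111010
Gen 8 (rule 184): 10100101110101
Gen 9 (rule 102): 11101110011111
Gen 10 (rule 184): 11011101011110
Gen 11 (rule 102): 01100111100010
Gen 12 (rule 184): 01010111010001

Answer: none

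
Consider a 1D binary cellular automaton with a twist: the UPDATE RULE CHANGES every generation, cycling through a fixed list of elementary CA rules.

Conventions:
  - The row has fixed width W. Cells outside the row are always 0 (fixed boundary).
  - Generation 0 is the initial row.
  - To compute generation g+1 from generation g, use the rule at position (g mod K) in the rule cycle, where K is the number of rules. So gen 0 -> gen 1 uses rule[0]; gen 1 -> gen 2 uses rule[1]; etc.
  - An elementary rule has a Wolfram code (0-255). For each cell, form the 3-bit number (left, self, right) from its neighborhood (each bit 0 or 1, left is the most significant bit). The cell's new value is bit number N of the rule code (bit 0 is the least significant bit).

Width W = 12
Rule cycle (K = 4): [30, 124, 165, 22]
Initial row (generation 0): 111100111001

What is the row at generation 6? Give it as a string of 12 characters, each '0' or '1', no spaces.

Gen 0: 111100111001
Gen 1 (rule 30): 100011100111
Gen 2 (rule 124): 110010110101
Gen 3 (rule 165): 000011001111
Gen 4 (rule 22): 000100110000
Gen 5 (rule 30): 001111101000
Gen 6 (rule 124): 001000111100

Answer: 001000111100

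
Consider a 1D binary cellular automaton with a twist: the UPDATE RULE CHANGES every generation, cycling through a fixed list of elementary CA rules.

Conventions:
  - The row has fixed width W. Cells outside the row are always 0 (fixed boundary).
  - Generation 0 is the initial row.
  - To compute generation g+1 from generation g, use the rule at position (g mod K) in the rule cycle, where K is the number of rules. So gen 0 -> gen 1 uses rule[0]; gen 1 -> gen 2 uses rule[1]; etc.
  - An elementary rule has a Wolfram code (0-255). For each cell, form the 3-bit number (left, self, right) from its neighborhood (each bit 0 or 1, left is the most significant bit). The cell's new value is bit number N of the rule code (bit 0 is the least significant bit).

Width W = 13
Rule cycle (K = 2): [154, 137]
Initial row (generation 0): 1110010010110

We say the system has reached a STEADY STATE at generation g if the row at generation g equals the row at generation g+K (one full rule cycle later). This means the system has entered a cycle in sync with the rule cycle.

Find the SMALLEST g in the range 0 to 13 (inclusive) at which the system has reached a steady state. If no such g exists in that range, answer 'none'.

Gen 0: 1110010010110
Gen 1 (rule 154): 1101101100101
Gen 2 (rule 137): 1001001000000
Gen 3 (rule 154): 0110110100000
Gen 4 (rule 137): 0100100001111
Gen 5 (rule 154): 1011010011110
Gen 6 (rule 137): 0010000011100
Gen 7 (rule 154): 0101000111010
Gen 8 (rule 137): 0000010110000
Gen 9 (rule 154): 0000100101000
Gen 10 (rule 137): 1110000000011
Gen 11 (rule 154): 1101000000110
Gen 12 (rule 137): 1000011110100
Gen 13 (rule 154): 0100111100010
Gen 14 (rule 137): 0000111001000
Gen 15 (rule 154): 0001110110100

Answer: none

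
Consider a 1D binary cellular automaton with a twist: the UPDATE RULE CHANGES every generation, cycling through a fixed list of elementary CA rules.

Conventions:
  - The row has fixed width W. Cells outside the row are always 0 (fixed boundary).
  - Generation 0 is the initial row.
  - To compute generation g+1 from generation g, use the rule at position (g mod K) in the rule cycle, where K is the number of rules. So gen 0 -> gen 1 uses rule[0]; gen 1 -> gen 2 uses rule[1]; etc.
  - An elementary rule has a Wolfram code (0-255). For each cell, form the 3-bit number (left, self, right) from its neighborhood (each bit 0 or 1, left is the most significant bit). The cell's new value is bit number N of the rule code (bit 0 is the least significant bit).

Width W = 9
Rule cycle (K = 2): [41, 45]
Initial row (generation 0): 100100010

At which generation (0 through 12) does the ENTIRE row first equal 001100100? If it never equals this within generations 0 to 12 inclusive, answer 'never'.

Answer: 9

Derivation:
Gen 0: 100100010
Gen 1 (rule 41): 000001000
Gen 2 (rule 45): 111101011
Gen 3 (rule 41): 100010110
Gen 4 (rule 45): 101011100
Gen 5 (rule 41): 010110001
Gen 6 (rule 45): 011100101
Gen 7 (rule 41): 010000010
Gen 8 (rule 45): 010111010
Gen 9 (rule 41): 001100100
Gen 10 (rule 45): 101000101
Gen 11 (rule 41): 010010010
Gen 12 (rule 45): 010010010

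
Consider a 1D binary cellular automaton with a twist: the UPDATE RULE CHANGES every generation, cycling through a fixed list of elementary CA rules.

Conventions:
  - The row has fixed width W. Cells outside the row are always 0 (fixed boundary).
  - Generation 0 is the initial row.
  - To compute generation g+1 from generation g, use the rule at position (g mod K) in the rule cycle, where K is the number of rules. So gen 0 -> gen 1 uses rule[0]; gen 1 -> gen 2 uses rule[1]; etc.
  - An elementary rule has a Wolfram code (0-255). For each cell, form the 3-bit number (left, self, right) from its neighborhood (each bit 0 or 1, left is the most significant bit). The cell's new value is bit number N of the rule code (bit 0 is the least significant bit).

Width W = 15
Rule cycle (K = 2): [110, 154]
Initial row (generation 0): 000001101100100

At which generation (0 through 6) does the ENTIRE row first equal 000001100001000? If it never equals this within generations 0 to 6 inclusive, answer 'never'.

Answer: never

Derivation:
Gen 0: 000001101100100
Gen 1 (rule 110): 000011111101100
Gen 2 (rule 154): 000111111001010
Gen 3 (rule 110): 001100001011110
Gen 4 (rule 154): 011010010011101
Gen 5 (rule 110): 111110110110111
Gen 6 (rule 154): 111100100100110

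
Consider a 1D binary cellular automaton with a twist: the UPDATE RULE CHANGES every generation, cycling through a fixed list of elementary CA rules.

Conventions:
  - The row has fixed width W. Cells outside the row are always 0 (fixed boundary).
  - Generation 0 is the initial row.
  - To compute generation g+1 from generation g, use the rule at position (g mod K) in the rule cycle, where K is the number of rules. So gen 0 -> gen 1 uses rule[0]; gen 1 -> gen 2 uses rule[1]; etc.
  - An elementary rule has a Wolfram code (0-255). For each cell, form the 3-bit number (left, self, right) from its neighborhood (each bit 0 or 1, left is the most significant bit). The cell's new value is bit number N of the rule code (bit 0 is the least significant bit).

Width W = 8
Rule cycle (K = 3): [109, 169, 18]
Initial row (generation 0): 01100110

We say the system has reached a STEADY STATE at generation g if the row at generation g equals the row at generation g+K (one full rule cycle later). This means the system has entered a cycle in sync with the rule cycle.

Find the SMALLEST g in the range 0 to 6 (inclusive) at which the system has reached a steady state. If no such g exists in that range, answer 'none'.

Answer: 6

Derivation:
Gen 0: 01100110
Gen 1 (rule 109): 01100110
Gen 2 (rule 169): 01000100
Gen 3 (rule 18): 10101010
Gen 4 (rule 109): 11111110
Gen 5 (rule 169): 11111100
Gen 6 (rule 18): 00000010
Gen 7 (rule 109): 11111010
Gen 8 (rule 169): 11110100
Gen 9 (rule 18): 00000010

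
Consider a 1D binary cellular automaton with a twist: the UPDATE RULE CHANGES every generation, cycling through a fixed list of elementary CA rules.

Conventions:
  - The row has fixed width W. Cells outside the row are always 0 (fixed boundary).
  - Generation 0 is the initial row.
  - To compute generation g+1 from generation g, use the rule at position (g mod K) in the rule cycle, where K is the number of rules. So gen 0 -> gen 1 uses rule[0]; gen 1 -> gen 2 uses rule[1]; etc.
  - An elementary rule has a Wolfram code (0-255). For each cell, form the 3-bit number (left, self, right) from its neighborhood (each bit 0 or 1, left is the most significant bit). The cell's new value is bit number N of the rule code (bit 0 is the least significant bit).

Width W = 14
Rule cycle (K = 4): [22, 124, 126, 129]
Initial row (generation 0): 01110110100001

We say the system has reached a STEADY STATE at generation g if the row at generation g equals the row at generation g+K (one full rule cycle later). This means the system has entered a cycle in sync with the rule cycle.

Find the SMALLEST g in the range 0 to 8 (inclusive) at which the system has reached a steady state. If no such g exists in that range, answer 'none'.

Gen 0: 01110110100001
Gen 1 (rule 22): 10000000110011
Gen 2 (rule 124): 11000000111011
Gen 3 (rule 126): 11100001101111
Gen 4 (rule 129): 01001100000110
Gen 5 (rule 22): 11110010001001
Gen 6 (rule 124): 10011011001101
Gen 7 (rule 126): 11111111111111
Gen 8 (rule 129): 01111111111110
Gen 9 (rule 22): 10000000000001
Gen 10 (rule 124): 11000000000001
Gen 11 (rule 126): 11100000000011
Gen 12 (rule 129): 01001111111000

Answer: none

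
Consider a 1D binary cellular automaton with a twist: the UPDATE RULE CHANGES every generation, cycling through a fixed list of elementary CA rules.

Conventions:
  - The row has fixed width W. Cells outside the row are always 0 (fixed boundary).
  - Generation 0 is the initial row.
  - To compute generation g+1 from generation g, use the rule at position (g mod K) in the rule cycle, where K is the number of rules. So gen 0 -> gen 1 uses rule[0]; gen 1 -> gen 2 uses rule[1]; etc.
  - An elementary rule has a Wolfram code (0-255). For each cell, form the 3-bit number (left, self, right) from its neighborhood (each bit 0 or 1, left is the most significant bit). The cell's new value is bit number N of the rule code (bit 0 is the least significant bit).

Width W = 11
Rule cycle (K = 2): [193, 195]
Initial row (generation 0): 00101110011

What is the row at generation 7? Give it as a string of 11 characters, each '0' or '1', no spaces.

Answer: 10011110001

Derivation:
Gen 0: 00101110011
Gen 1 (rule 193): 10000110001
Gen 2 (rule 195): 00111010110
Gen 3 (rule 193): 10011000010
Gen 4 (rule 195): 00101011100
Gen 5 (rule 193): 10000001101
Gen 6 (rule 195): 00111110100
Gen 7 (rule 193): 10011110001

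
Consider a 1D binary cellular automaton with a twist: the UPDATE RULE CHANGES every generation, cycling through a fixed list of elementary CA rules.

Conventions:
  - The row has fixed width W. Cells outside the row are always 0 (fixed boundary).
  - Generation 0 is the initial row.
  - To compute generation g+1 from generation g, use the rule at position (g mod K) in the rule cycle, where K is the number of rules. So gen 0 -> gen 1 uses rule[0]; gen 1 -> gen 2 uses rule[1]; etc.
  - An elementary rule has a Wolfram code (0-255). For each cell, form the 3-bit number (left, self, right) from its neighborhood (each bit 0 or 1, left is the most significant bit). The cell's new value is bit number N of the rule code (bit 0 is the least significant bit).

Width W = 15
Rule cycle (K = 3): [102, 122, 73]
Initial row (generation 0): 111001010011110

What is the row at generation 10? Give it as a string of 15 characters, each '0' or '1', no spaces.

Gen 0: 111001010011110
Gen 1 (rule 102): 001011110100010
Gen 2 (rule 122): 010110011010101
Gen 3 (rule 73): 000110011000000
Gen 4 (rule 102): 001010101000000
Gen 5 (rule 122): 010101010100000
Gen 6 (rule 73): 000000000001111
Gen 7 (rule 102): 000000000010001
Gen 8 (rule 122): 000000000101010
Gen 9 (rule 73): 111111110000000
Gen 10 (rule 102): 000000010000000

Answer: 000000010000000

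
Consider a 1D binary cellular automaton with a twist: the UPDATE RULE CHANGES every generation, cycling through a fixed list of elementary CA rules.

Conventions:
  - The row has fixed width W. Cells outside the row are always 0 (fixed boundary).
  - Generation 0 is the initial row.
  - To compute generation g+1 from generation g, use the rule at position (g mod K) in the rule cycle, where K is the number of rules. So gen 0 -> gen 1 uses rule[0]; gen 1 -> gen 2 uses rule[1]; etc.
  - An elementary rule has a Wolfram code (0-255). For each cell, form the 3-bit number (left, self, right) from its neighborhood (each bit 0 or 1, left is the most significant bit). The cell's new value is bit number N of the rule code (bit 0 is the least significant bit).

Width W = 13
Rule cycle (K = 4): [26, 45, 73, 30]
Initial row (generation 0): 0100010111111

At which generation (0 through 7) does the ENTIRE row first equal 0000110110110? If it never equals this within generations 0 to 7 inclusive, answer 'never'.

Answer: never

Derivation:
Gen 0: 0100010111111
Gen 1 (rule 26): 1010100100000
Gen 2 (rule 45): 1111100101111
Gen 3 (rule 73): 1000100001001
Gen 4 (rule 30): 1101110011111
Gen 5 (rule 26): 1001001110000
Gen 6 (rule 45): 1001001000111
Gen 7 (rule 73): 0000000010101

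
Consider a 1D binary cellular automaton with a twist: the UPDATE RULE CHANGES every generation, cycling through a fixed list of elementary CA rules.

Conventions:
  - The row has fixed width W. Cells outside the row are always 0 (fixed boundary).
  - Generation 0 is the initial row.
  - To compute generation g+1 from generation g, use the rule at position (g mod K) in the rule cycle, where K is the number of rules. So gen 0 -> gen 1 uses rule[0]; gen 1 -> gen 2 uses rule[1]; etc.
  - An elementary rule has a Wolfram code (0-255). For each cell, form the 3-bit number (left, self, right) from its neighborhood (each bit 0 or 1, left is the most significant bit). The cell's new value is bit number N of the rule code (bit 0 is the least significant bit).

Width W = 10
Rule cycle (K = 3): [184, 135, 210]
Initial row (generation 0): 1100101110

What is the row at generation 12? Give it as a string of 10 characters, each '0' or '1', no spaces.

Gen 0: 1100101110
Gen 1 (rule 184): 1010011101
Gen 2 (rule 135): 1010101001
Gen 3 (rule 210): 0000000110
Gen 4 (rule 184): 0000000101
Gen 5 (rule 135): 1111111101
Gen 6 (rule 210): 0111111100
Gen 7 (rule 184): 0111111010
Gen 8 (rule 135): 1011110010
Gen 9 (rule 210): 0001111101
Gen 10 (rule 184): 0001111010
Gen 11 (rule 135): 1110110010
Gen 12 (rule 210): 0110011101

Answer: 0110011101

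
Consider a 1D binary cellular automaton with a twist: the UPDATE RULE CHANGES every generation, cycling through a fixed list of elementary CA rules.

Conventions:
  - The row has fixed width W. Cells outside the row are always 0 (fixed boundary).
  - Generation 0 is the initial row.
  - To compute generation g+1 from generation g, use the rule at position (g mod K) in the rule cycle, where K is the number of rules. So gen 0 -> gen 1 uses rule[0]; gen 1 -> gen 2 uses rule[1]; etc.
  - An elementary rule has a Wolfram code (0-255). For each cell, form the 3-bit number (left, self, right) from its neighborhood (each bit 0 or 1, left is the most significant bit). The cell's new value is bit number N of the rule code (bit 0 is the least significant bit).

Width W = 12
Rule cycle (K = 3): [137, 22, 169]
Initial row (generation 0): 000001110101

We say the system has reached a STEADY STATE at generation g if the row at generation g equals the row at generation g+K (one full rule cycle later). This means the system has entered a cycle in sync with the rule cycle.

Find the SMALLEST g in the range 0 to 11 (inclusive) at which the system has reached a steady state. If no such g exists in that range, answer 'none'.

Answer: none

Derivation:
Gen 0: 000001110101
Gen 1 (rule 137): 111101100000
Gen 2 (rule 22): 000000010000
Gen 3 (rule 169): 111111000111
Gen 4 (rule 137): 111110010110
Gen 5 (rule 22): 000001110001
Gen 6 (rule 169): 111101100100
Gen 7 (rule 137): 111001000001
Gen 8 (rule 22): 000111100011
Gen 9 (rule 169): 110111001010
Gen 10 (rule 137): 100110000000
Gen 11 (rule 22): 111001000000
Gen 12 (rule 169): 110000011111
Gen 13 (rule 137): 100111011110
Gen 14 (rule 22): 111000000001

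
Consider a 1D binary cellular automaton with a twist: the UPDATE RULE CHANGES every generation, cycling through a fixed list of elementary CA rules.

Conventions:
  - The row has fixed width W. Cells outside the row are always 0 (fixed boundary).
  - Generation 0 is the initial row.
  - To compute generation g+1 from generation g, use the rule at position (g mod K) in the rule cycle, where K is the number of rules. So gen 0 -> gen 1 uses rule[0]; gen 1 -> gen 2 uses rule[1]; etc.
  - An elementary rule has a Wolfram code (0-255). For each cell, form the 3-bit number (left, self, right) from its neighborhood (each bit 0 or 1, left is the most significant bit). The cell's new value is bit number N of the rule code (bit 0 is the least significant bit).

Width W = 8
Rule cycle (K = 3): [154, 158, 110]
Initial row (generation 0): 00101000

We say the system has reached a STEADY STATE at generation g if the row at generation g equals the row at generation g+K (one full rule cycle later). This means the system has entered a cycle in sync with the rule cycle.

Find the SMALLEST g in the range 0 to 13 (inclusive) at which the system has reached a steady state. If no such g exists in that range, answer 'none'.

Gen 0: 00101000
Gen 1 (rule 154): 01000100
Gen 2 (rule 158): 11101110
Gen 3 (rule 110): 10111010
Gen 4 (rule 154): 00110001
Gen 5 (rule 158): 01101011
Gen 6 (rule 110): 11111111
Gen 7 (rule 154): 11111110
Gen 8 (rule 158): 11111101
Gen 9 (rule 110): 10000111
Gen 10 (rule 154): 01001110
Gen 11 (rule 158): 11111101
Gen 12 (rule 110): 10000111
Gen 13 (rule 154): 01001110
Gen 14 (rule 158): 11111101
Gen 15 (rule 110): 10000111
Gen 16 (rule 154): 01001110

Answer: 8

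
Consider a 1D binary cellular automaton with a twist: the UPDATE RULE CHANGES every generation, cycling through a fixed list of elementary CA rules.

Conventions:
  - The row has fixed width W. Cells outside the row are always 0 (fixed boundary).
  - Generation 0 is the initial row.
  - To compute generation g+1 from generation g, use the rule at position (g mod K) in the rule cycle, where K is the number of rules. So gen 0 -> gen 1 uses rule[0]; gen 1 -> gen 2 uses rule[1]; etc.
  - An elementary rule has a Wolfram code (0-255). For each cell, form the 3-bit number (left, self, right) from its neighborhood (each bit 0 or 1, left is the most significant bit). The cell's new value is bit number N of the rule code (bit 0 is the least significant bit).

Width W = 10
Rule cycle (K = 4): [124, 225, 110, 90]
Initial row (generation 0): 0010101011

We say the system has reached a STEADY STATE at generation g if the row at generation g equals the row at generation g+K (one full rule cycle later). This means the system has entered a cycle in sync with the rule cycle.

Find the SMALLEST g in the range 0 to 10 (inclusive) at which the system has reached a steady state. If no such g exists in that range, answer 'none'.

Answer: none

Derivation:
Gen 0: 0010101011
Gen 1 (rule 124): 0011111111
Gen 2 (rule 225): 1001111111
Gen 3 (rule 110): 1011000001
Gen 4 (rule 90): 0011100010
Gen 5 (rule 124): 0010110011
Gen 6 (rule 225): 1001010001
Gen 7 (rule 110): 1011110011
Gen 8 (rule 90): 0010011111
Gen 9 (rule 124): 0011010001
Gen 10 (rule 225): 1001100100
Gen 11 (rule 110): 1011101100
Gen 12 (rule 90): 0010101110
Gen 13 (rule 124): 0011111011
Gen 14 (rule 225): 1001111101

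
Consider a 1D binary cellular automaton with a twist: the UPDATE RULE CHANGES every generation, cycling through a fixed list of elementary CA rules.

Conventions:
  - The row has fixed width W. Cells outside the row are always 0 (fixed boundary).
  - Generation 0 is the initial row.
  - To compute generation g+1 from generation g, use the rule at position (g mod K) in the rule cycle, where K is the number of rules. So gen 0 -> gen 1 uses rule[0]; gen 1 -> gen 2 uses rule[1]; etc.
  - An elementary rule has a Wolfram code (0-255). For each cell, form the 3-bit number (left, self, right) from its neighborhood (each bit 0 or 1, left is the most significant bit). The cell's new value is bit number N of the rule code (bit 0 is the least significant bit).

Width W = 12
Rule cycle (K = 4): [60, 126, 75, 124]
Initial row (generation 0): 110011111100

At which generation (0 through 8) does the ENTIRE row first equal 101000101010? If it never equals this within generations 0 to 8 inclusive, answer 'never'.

Gen 0: 110011111100
Gen 1 (rule 60): 101010000010
Gen 2 (rule 126): 111111000111
Gen 3 (rule 75): 100001011101
Gen 4 (rule 124): 110001110111
Gen 5 (rule 60): 101001001100
Gen 6 (rule 126): 111111111110
Gen 7 (rule 75): 100000000010
Gen 8 (rule 124): 110000000011

Answer: never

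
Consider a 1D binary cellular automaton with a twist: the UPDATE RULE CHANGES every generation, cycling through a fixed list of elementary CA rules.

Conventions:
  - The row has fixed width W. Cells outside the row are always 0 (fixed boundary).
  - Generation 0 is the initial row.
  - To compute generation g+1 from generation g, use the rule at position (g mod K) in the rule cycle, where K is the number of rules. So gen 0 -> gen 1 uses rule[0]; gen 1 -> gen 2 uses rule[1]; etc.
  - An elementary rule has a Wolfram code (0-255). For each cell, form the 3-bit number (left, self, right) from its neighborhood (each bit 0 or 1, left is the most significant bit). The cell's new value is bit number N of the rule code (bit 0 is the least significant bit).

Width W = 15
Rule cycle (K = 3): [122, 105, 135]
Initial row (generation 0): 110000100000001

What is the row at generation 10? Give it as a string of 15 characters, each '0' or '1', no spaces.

Gen 0: 110000100000001
Gen 1 (rule 122): 111001010000010
Gen 2 (rule 105): 101000100111000
Gen 3 (rule 135): 101011101010011
Gen 4 (rule 122): 010110110101111
Gen 5 (rule 105): 001111111011001
Gen 6 (rule 135): 110111110000011
Gen 7 (rule 122): 111100011000111
Gen 8 (rule 105): 100101011010101
Gen 9 (rule 135): 101101000010101
Gen 10 (rule 122): 011110100101010

Answer: 011110100101010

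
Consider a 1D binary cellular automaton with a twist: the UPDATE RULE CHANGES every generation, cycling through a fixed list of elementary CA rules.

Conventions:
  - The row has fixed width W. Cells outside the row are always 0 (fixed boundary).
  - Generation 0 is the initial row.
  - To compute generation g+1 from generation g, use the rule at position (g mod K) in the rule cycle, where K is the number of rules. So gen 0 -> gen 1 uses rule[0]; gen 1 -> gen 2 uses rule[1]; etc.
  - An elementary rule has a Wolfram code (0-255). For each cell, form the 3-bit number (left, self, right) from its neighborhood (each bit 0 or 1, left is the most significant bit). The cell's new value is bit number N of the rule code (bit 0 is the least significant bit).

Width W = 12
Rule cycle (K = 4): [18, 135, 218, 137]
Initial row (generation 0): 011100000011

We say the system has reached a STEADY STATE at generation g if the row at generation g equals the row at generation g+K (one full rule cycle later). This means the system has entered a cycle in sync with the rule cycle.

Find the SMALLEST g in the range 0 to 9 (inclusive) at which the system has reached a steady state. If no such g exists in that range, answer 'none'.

Answer: 5

Derivation:
Gen 0: 011100000011
Gen 1 (rule 18): 100010000100
Gen 2 (rule 135): 101110111101
Gen 3 (rule 218): 001110111100
Gen 4 (rule 137): 101100111001
Gen 5 (rule 18): 000011000110
Gen 6 (rule 135): 111100011000
Gen 7 (rule 218): 111110111100
Gen 8 (rule 137): 111100111001
Gen 9 (rule 18): 000011000110
Gen 10 (rule 135): 111100011000
Gen 11 (rule 218): 111110111100
Gen 12 (rule 137): 111100111001
Gen 13 (rule 18): 000011000110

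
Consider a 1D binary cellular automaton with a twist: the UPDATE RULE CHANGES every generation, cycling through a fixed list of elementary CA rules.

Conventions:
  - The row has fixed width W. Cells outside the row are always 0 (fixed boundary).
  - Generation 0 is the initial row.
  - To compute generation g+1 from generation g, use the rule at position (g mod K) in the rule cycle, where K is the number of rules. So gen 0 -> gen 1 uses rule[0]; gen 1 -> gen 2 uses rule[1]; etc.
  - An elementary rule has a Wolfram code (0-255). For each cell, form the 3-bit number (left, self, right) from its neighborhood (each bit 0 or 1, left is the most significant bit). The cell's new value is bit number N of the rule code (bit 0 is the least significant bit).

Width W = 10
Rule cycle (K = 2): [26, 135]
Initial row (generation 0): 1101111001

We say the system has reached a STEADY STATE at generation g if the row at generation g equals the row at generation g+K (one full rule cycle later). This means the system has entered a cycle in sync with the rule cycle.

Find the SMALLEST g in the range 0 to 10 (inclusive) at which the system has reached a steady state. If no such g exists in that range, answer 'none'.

Answer: none

Derivation:
Gen 0: 1101111001
Gen 1 (rule 26): 1001000110
Gen 2 (rule 135): 1011011000
Gen 3 (rule 26): 0010010100
Gen 4 (rule 135): 1110110101
Gen 5 (rule 26): 1000100000
Gen 6 (rule 135): 1011101111
Gen 7 (rule 26): 0010001000
Gen 8 (rule 135): 1110111011
Gen 9 (rule 26): 1000100010
Gen 10 (rule 135): 1011101110
Gen 11 (rule 26): 0010001001
Gen 12 (rule 135): 1110111011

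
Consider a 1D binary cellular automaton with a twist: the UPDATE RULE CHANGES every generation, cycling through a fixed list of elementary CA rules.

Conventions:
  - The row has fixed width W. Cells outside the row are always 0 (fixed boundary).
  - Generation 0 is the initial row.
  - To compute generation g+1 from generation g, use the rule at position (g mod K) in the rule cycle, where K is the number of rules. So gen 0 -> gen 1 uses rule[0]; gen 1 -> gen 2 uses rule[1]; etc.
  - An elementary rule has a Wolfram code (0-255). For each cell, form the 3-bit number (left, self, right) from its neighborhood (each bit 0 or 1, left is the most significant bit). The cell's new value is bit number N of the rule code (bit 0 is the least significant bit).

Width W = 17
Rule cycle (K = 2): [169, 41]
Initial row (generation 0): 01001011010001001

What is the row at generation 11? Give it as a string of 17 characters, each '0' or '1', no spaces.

Answer: 00100010001010011

Derivation:
Gen 0: 01001011010001001
Gen 1 (rule 169): 00000110100100000
Gen 2 (rule 41): 11110101000001111
Gen 3 (rule 169): 11101010011101110
Gen 4 (rule 41): 10010100010011000
Gen 5 (rule 169): 00001001000010011
Gen 6 (rule 41): 11100000011000010
Gen 7 (rule 169): 11001111010011000
Gen 8 (rule 41): 10001000100010011
Gen 9 (rule 169): 00100010001000010
Gen 10 (rule 41): 10001000100011000
Gen 11 (rule 169): 00100010001010011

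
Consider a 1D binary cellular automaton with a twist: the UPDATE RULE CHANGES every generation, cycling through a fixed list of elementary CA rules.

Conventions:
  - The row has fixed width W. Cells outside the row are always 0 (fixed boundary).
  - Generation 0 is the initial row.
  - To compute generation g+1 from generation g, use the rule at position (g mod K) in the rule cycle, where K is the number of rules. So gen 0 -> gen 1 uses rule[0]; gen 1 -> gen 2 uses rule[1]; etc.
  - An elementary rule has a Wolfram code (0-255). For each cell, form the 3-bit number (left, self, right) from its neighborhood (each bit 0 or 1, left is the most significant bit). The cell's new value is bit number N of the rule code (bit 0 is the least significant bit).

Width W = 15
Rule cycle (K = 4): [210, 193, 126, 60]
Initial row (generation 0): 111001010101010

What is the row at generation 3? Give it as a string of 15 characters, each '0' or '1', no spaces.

Answer: 011011100000110

Derivation:
Gen 0: 111001010101010
Gen 1 (rule 210): 011110000000001
Gen 2 (rule 193): 001110111111100
Gen 3 (rule 126): 011011100000110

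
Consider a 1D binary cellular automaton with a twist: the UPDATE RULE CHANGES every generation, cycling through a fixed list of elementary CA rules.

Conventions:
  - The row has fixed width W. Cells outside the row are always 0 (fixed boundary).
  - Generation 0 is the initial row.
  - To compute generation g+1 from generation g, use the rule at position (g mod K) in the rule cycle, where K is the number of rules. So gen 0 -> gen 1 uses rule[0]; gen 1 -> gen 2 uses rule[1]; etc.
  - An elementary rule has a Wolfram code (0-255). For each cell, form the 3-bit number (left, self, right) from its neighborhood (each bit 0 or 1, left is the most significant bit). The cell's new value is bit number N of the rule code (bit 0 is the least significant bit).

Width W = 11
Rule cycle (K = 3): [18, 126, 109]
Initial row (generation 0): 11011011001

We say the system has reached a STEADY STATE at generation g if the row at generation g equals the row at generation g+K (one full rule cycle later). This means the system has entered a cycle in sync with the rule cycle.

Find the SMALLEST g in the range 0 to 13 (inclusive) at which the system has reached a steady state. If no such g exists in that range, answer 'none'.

Gen 0: 11011011001
Gen 1 (rule 18): 00000000110
Gen 2 (rule 126): 00000001111
Gen 3 (rule 109): 11111101001
Gen 4 (rule 18): 00000000110
Gen 5 (rule 126): 00000001111
Gen 6 (rule 109): 11111101001
Gen 7 (rule 18): 00000000110
Gen 8 (rule 126): 00000001111
Gen 9 (rule 109): 11111101001
Gen 10 (rule 18): 00000000110
Gen 11 (rule 126): 00000001111
Gen 12 (rule 109): 11111101001
Gen 13 (rule 18): 00000000110
Gen 14 (rule 126): 00000001111
Gen 15 (rule 109): 11111101001
Gen 16 (rule 18): 00000000110

Answer: 1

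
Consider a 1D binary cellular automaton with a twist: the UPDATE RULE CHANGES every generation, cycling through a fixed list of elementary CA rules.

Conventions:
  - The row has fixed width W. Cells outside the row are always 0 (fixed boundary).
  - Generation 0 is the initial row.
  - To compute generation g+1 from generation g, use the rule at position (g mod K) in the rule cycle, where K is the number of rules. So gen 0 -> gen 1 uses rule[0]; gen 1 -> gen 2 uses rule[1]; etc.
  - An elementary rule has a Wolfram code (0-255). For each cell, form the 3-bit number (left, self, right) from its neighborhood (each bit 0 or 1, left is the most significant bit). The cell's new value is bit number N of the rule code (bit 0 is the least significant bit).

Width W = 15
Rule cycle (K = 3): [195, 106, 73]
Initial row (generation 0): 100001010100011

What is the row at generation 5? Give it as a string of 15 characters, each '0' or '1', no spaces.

Answer: 010111111001000

Derivation:
Gen 0: 100001010100011
Gen 1 (rule 195): 001110000001101
Gen 2 (rule 106): 011010000011110
Gen 3 (rule 73): 011000111010010
Gen 4 (rule 195): 101011011000100
Gen 5 (rule 106): 010111111001000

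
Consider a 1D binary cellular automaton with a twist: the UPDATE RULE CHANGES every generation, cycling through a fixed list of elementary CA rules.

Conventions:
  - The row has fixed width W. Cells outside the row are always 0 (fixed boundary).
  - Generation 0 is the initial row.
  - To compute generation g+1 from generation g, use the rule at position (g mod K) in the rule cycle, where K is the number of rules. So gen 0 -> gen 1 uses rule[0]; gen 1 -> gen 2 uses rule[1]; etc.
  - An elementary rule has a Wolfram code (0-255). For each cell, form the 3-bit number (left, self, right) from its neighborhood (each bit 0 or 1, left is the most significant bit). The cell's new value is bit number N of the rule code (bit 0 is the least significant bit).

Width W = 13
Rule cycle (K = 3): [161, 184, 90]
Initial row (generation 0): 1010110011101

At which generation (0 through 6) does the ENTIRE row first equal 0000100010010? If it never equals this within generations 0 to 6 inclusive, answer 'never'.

Answer: 5

Derivation:
Gen 0: 1010110011101
Gen 1 (rule 161): 0101000001010
Gen 2 (rule 184): 0010100000101
Gen 3 (rule 90): 0100010001000
Gen 4 (rule 161): 0001000100011
Gen 5 (rule 184): 0000100010010
Gen 6 (rule 90): 0001010101101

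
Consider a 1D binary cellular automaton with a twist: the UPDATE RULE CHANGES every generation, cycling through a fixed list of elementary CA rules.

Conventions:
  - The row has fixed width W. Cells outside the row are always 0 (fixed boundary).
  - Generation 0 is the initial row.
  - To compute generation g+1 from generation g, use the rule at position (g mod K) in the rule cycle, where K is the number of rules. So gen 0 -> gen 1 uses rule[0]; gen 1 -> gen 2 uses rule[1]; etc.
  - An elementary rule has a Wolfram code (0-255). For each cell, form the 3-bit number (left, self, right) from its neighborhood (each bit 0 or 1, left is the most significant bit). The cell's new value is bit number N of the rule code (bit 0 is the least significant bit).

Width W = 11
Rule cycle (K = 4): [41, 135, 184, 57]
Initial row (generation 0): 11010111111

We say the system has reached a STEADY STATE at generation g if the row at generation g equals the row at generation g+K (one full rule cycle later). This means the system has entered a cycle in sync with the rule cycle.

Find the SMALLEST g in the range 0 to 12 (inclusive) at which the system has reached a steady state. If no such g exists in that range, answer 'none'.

Answer: 3

Derivation:
Gen 0: 11010111111
Gen 1 (rule 41): 10101100000
Gen 2 (rule 135): 10100001111
Gen 3 (rule 184): 01010001110
Gen 4 (rule 57): 00101101001
Gen 5 (rule 41): 10011010000
Gen 6 (rule 135): 10100010111
Gen 7 (rule 184): 01010001110
Gen 8 (rule 57): 00101101001
Gen 9 (rule 41): 10011010000
Gen 10 (rule 135): 10100010111
Gen 11 (rule 184): 01010001110
Gen 12 (rule 57): 00101101001
Gen 13 (rule 41): 10011010000
Gen 14 (rule 135): 10100010111
Gen 15 (rule 184): 01010001110
Gen 16 (rule 57): 00101101001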